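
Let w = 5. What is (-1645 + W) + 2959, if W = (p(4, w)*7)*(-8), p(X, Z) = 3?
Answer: 1146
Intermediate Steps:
W = -168 (W = (3*7)*(-8) = 21*(-8) = -168)
(-1645 + W) + 2959 = (-1645 - 168) + 2959 = -1813 + 2959 = 1146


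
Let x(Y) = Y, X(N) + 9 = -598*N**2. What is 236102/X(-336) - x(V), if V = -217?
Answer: 14649828187/67511817 ≈ 217.00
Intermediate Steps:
X(N) = -9 - 598*N**2
236102/X(-336) - x(V) = 236102/(-9 - 598*(-336)**2) - 1*(-217) = 236102/(-9 - 598*112896) + 217 = 236102/(-9 - 67511808) + 217 = 236102/(-67511817) + 217 = 236102*(-1/67511817) + 217 = -236102/67511817 + 217 = 14649828187/67511817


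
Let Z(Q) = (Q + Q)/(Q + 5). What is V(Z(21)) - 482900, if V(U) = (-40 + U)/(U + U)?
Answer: -20282299/42 ≈ -4.8291e+5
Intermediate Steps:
Z(Q) = 2*Q/(5 + Q) (Z(Q) = (2*Q)/(5 + Q) = 2*Q/(5 + Q))
V(U) = (-40 + U)/(2*U) (V(U) = (-40 + U)/((2*U)) = (-40 + U)*(1/(2*U)) = (-40 + U)/(2*U))
V(Z(21)) - 482900 = (-40 + 2*21/(5 + 21))/(2*((2*21/(5 + 21)))) - 482900 = (-40 + 2*21/26)/(2*((2*21/26))) - 482900 = (-40 + 2*21*(1/26))/(2*((2*21*(1/26)))) - 482900 = (-40 + 21/13)/(2*(21/13)) - 482900 = (1/2)*(13/21)*(-499/13) - 482900 = -499/42 - 482900 = -20282299/42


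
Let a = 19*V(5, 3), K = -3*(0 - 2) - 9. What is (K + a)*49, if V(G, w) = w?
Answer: 2646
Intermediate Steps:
K = -3 (K = -3*(-2) - 9 = 6 - 9 = -3)
a = 57 (a = 19*3 = 57)
(K + a)*49 = (-3 + 57)*49 = 54*49 = 2646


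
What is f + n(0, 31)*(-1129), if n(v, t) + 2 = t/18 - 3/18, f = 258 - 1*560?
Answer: 1798/9 ≈ 199.78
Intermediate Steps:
f = -302 (f = 258 - 560 = -302)
n(v, t) = -13/6 + t/18 (n(v, t) = -2 + (t/18 - 3/18) = -2 + (t*(1/18) - 3*1/18) = -2 + (t/18 - ⅙) = -2 + (-⅙ + t/18) = -13/6 + t/18)
f + n(0, 31)*(-1129) = -302 + (-13/6 + (1/18)*31)*(-1129) = -302 + (-13/6 + 31/18)*(-1129) = -302 - 4/9*(-1129) = -302 + 4516/9 = 1798/9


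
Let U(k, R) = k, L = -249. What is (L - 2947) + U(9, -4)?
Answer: -3187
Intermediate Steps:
(L - 2947) + U(9, -4) = (-249 - 2947) + 9 = -3196 + 9 = -3187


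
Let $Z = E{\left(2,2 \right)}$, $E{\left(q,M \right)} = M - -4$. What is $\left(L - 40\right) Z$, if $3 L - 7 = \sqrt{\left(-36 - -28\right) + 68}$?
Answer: $-226 + 4 \sqrt{15} \approx -210.51$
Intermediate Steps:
$E{\left(q,M \right)} = 4 + M$ ($E{\left(q,M \right)} = M + 4 = 4 + M$)
$L = \frac{7}{3} + \frac{2 \sqrt{15}}{3}$ ($L = \frac{7}{3} + \frac{\sqrt{\left(-36 - -28\right) + 68}}{3} = \frac{7}{3} + \frac{\sqrt{\left(-36 + 28\right) + 68}}{3} = \frac{7}{3} + \frac{\sqrt{-8 + 68}}{3} = \frac{7}{3} + \frac{\sqrt{60}}{3} = \frac{7}{3} + \frac{2 \sqrt{15}}{3} \approx 4.9153$)
$Z = 6$ ($Z = 4 + 2 = 6$)
$\left(L - 40\right) Z = \left(\left(\frac{7}{3} + \frac{2 \sqrt{15}}{3}\right) - 40\right) 6 = \left(- \frac{113}{3} + \frac{2 \sqrt{15}}{3}\right) 6 = -226 + 4 \sqrt{15}$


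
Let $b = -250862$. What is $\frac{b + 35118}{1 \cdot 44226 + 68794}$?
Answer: $- \frac{53936}{28255} \approx -1.9089$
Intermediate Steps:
$\frac{b + 35118}{1 \cdot 44226 + 68794} = \frac{-250862 + 35118}{1 \cdot 44226 + 68794} = - \frac{215744}{44226 + 68794} = - \frac{215744}{113020} = \left(-215744\right) \frac{1}{113020} = - \frac{53936}{28255}$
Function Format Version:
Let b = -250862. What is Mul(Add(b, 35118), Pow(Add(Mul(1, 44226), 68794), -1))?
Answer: Rational(-53936, 28255) ≈ -1.9089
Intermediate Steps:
Mul(Add(b, 35118), Pow(Add(Mul(1, 44226), 68794), -1)) = Mul(Add(-250862, 35118), Pow(Add(Mul(1, 44226), 68794), -1)) = Mul(-215744, Pow(Add(44226, 68794), -1)) = Mul(-215744, Pow(113020, -1)) = Mul(-215744, Rational(1, 113020)) = Rational(-53936, 28255)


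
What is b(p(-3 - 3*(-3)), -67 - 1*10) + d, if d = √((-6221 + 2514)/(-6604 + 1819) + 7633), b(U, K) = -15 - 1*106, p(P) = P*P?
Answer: -121 + 2*√361125255/435 ≈ -33.629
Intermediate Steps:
p(P) = P²
b(U, K) = -121 (b(U, K) = -15 - 106 = -121)
d = 2*√361125255/435 (d = √(-3707/(-4785) + 7633) = √(-3707*(-1/4785) + 7633) = √(337/435 + 7633) = √(3320692/435) = 2*√361125255/435 ≈ 87.371)
b(p(-3 - 3*(-3)), -67 - 1*10) + d = -121 + 2*√361125255/435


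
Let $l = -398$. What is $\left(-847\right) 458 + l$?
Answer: $-388324$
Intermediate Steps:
$\left(-847\right) 458 + l = \left(-847\right) 458 - 398 = -387926 - 398 = -388324$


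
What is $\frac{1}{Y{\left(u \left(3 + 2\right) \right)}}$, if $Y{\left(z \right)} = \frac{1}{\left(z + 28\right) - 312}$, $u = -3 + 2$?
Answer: $-289$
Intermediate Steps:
$u = -1$
$Y{\left(z \right)} = \frac{1}{-284 + z}$ ($Y{\left(z \right)} = \frac{1}{\left(28 + z\right) - 312} = \frac{1}{-284 + z}$)
$\frac{1}{Y{\left(u \left(3 + 2\right) \right)}} = \frac{1}{\frac{1}{-284 - \left(3 + 2\right)}} = \frac{1}{\frac{1}{-284 - 5}} = \frac{1}{\frac{1}{-289}} = \frac{1}{- \frac{1}{289}} = -289$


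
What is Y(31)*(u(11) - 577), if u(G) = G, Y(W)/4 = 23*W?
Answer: -1614232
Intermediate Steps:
Y(W) = 92*W (Y(W) = 4*(23*W) = 92*W)
Y(31)*(u(11) - 577) = (92*31)*(11 - 577) = 2852*(-566) = -1614232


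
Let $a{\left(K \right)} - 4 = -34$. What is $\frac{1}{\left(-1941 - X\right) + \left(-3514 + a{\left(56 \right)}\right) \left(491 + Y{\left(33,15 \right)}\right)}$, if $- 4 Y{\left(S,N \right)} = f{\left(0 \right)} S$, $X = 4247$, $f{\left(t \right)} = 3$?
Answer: $- \frac{1}{1658578} \approx -6.0293 \cdot 10^{-7}$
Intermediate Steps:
$a{\left(K \right)} = -30$ ($a{\left(K \right)} = 4 - 34 = -30$)
$Y{\left(S,N \right)} = - \frac{3 S}{4}$
$\frac{1}{\left(-1941 - X\right) + \left(-3514 + a{\left(56 \right)}\right) \left(491 + Y{\left(33,15 \right)}\right)} = \frac{1}{\left(-1941 - 4247\right) + \left(-3514 - 30\right) \left(491 - \frac{99}{4}\right)} = \frac{1}{\left(-1941 - 4247\right) - 3544 \left(491 - \frac{99}{4}\right)} = \frac{1}{-6188 - 1652390} = \frac{1}{-1658578} = - \frac{1}{1658578}$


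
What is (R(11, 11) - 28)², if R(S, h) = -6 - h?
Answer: 2025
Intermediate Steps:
(R(11, 11) - 28)² = ((-6 - 1*11) - 28)² = ((-6 - 11) - 28)² = (-17 - 28)² = (-45)² = 2025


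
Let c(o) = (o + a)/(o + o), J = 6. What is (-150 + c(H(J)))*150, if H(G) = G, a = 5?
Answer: -44725/2 ≈ -22363.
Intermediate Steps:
c(o) = (5 + o)/(2*o) (c(o) = (o + 5)/(o + o) = (5 + o)/((2*o)) = (5 + o)*(1/(2*o)) = (5 + o)/(2*o))
(-150 + c(H(J)))*150 = (-150 + (½)*(5 + 6)/6)*150 = (-150 + (½)*(⅙)*11)*150 = (-150 + 11/12)*150 = -1789/12*150 = -44725/2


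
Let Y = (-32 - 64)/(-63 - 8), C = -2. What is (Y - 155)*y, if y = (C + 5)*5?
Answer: -163635/71 ≈ -2304.7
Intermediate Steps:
Y = 96/71 (Y = -96/(-71) = -96*(-1/71) = 96/71 ≈ 1.3521)
y = 15 (y = (-2 + 5)*5 = 3*5 = 15)
(Y - 155)*y = (96/71 - 155)*15 = -10909/71*15 = -163635/71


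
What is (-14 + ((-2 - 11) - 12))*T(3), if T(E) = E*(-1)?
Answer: 117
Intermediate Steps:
T(E) = -E
(-14 + ((-2 - 11) - 12))*T(3) = (-14 + ((-2 - 11) - 12))*(-1*3) = (-14 + (-13 - 12))*(-3) = (-14 - 25)*(-3) = -39*(-3) = 117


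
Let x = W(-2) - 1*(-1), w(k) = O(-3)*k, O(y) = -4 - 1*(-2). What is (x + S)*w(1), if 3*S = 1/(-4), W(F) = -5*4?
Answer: 229/6 ≈ 38.167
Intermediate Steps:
O(y) = -2 (O(y) = -4 + 2 = -2)
W(F) = -20
w(k) = -2*k
x = -19 (x = -20 - 1*(-1) = -20 + 1 = -19)
S = -1/12 (S = (⅓)/(-4) = (⅓)*(-¼) = -1/12 ≈ -0.083333)
(x + S)*w(1) = (-19 - 1/12)*(-2*1) = -229/12*(-2) = 229/6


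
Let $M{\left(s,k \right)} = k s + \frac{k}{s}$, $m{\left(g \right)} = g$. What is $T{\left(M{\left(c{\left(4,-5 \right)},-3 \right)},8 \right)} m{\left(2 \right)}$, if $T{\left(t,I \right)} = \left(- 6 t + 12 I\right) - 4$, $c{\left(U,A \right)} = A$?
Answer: $- \frac{16}{5} \approx -3.2$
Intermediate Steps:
$M{\left(s,k \right)} = k s + \frac{k}{s}$
$T{\left(t,I \right)} = -4 - 6 t + 12 I$
$T{\left(M{\left(c{\left(4,-5 \right)},-3 \right)},8 \right)} m{\left(2 \right)} = \left(-4 - 6 \left(\left(-3\right) \left(-5\right) - \frac{3}{-5}\right) + 12 \cdot 8\right) 2 = \left(-4 - 6 \left(15 - - \frac{3}{5}\right) + 96\right) 2 = \left(-4 - 6 \left(15 + \frac{3}{5}\right) + 96\right) 2 = \left(-4 - \frac{468}{5} + 96\right) 2 = \left(- \frac{8}{5}\right) 2 = - \frac{16}{5}$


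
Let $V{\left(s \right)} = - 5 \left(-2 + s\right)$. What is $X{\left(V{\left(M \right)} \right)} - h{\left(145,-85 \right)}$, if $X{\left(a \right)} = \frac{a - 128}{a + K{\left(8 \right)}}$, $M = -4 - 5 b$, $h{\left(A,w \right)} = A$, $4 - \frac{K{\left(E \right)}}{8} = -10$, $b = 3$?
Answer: $- \frac{31488}{217} \approx -145.11$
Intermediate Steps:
$K{\left(E \right)} = 112$ ($K{\left(E \right)} = 32 - -80 = 32 + 80 = 112$)
$M = -19$ ($M = -4 - 15 = -19$)
$V{\left(s \right)} = 10 - 5 s$
$X{\left(a \right)} = \frac{-128 + a}{112 + a}$ ($X{\left(a \right)} = \frac{a - 128}{a + 112} = \frac{-128 + a}{112 + a}$)
$X{\left(V{\left(M \right)} \right)} - h{\left(145,-85 \right)} = \frac{-128 + \left(10 - -95\right)}{112 + \left(10 - -95\right)} - 145 = \frac{-128 + \left(10 + 95\right)}{112 + \left(10 + 95\right)} - 145 = \frac{-128 + 105}{112 + 105} - 145 = \frac{1}{217} \left(-23\right) - 145 = - \frac{23}{217} - 145 = - \frac{31488}{217}$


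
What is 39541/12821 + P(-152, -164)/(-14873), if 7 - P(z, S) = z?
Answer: 586054754/190686733 ≈ 3.0734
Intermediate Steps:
P(z, S) = 7 - z
39541/12821 + P(-152, -164)/(-14873) = 39541/12821 + (7 - 1*(-152))/(-14873) = 39541*(1/12821) + (7 + 152)*(-1/14873) = 39541/12821 + 159*(-1/14873) = 39541/12821 - 159/14873 = 586054754/190686733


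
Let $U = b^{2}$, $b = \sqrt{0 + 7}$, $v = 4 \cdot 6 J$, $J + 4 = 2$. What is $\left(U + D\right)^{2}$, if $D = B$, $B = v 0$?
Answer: $49$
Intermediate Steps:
$J = -2$ ($J = -4 + 2 = -2$)
$v = -48$ ($v = 4 \cdot 6 \left(-2\right) = 24 \left(-2\right) = -48$)
$B = 0$ ($B = \left(-48\right) 0 = 0$)
$D = 0$
$b = \sqrt{7} \approx 2.6458$
$U = 7$ ($U = \left(\sqrt{7}\right)^{2} = 7$)
$\left(U + D\right)^{2} = \left(7 + 0\right)^{2} = 7^{2} = 49$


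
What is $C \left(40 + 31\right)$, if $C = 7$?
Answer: $497$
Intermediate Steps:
$C \left(40 + 31\right) = 7 \left(40 + 31\right) = 7 \cdot 71 = 497$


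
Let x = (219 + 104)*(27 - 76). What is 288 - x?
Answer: 16115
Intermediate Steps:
x = -15827 (x = 323*(-49) = -15827)
288 - x = 288 - 1*(-15827) = 288 + 15827 = 16115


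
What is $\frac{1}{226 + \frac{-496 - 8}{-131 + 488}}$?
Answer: $\frac{17}{3818} \approx 0.0044526$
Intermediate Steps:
$\frac{1}{226 + \frac{-496 - 8}{-131 + 488}} = \frac{1}{226 - \frac{504}{357}} = \frac{1}{226 - \frac{24}{17}} = \frac{1}{\frac{3818}{17}} = \frac{17}{3818}$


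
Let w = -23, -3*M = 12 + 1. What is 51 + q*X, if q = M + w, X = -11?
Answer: 1055/3 ≈ 351.67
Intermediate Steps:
M = -13/3 (M = -(12 + 1)/3 = -1/3*13 = -13/3 ≈ -4.3333)
q = -82/3 (q = -13/3 - 23 = -82/3 ≈ -27.333)
51 + q*X = 51 - 82/3*(-11) = 51 + 902/3 = 1055/3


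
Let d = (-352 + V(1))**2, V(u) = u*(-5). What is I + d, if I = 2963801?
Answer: 3091250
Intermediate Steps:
V(u) = -5*u
d = 127449 (d = (-352 - 5*1)**2 = (-352 - 5)**2 = (-357)**2 = 127449)
I + d = 2963801 + 127449 = 3091250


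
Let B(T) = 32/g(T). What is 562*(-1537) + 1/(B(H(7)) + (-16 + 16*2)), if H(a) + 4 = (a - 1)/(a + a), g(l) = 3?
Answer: -69103517/80 ≈ -8.6379e+5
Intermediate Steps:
H(a) = -4 + (-1 + a)/(2*a) (H(a) = -4 + (a - 1)/(a + a) = -4 + (-1 + a)/((2*a)) = -4 + (-1 + a)*(1/(2*a)) = -4 + (-1 + a)/(2*a))
B(T) = 32/3
562*(-1537) + 1/(B(H(7)) + (-16 + 16*2)) = 562*(-1537) + 1/(32/3 + (-16 + 16*2)) = -863794 + 1/(32/3 + (-16 + 32)) = -863794 + 1/(32/3 + 16) = -863794 + 1/(80/3) = -863794 + 3/80 = -69103517/80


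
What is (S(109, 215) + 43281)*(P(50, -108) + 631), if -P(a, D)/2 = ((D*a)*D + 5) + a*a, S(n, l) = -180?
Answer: -50461745679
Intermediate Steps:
P(a, D) = -10 - 2*a² - 2*a*D² (P(a, D) = -2*(((D*a)*D + 5) + a*a) = -2*((a*D² + 5) + a²) = -2*((5 + a*D²) + a²) = -2*(5 + a² + a*D²) = -10 - 2*a² - 2*a*D²)
(S(109, 215) + 43281)*(P(50, -108) + 631) = (-180 + 43281)*((-10 - 2*50² - 2*50*(-108)²) + 631) = 43101*((-10 - 2*2500 - 2*50*11664) + 631) = 43101*((-10 - 5000 - 1166400) + 631) = 43101*(-1171410 + 631) = 43101*(-1170779) = -50461745679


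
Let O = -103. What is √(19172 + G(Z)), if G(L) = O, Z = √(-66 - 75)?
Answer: √19069 ≈ 138.09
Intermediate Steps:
Z = I*√141 (Z = √(-141) = I*√141 ≈ 11.874*I)
G(L) = -103
√(19172 + G(Z)) = √(19172 - 103) = √19069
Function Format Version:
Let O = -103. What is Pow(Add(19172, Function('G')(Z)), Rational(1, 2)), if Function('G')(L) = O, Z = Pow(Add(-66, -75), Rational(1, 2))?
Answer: Pow(19069, Rational(1, 2)) ≈ 138.09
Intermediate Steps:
Z = Mul(I, Pow(141, Rational(1, 2))) (Z = Pow(-141, Rational(1, 2)) = Mul(I, Pow(141, Rational(1, 2))) ≈ Mul(11.874, I))
Function('G')(L) = -103
Pow(Add(19172, Function('G')(Z)), Rational(1, 2)) = Pow(Add(19172, -103), Rational(1, 2)) = Pow(19069, Rational(1, 2))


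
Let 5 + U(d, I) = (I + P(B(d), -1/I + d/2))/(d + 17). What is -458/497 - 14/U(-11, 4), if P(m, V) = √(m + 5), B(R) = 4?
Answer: 31214/11431 ≈ 2.7306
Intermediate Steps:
P(m, V) = √(5 + m)
U(d, I) = -5 + (3 + I)/(17 + d) (U(d, I) = -5 + (I + √(5 + 4))/(d + 17) = -5 + (I + √9)/(17 + d) = -5 + (I + 3)/(17 + d) = -5 + (3 + I)/(17 + d))
-458/497 - 14/U(-11, 4) = -458/497 - 14*(17 - 11)/(-82 + 4 - 5*(-11)) = -458*1/497 - 14*6/(-82 + 4 + 55) = -458/497 - 14/((⅙)*(-23)) = -458/497 - 14/(-23/6) = -458/497 - 14*(-6/23) = -458/497 + 84/23 = 31214/11431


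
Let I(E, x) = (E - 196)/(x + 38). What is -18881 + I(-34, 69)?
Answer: -2020497/107 ≈ -18883.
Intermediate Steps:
I(E, x) = (-196 + E)/(38 + x)
-18881 + I(-34, 69) = -18881 + (-196 - 34)/(38 + 69) = -18881 - 230/107 = -2020497/107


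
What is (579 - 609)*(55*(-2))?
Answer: 3300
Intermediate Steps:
(579 - 609)*(55*(-2)) = -30*(-110) = 3300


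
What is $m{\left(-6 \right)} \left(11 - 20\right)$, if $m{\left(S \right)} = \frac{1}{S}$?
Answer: $\frac{3}{2} \approx 1.5$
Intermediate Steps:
$m{\left(-6 \right)} \left(11 - 20\right) = \frac{11 - 20}{-6} = \left(- \frac{1}{6}\right) \left(-9\right) = \frac{3}{2}$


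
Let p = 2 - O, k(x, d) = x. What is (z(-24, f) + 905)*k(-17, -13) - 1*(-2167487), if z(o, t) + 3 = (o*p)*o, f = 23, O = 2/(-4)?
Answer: 2127673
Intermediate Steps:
O = -½ (O = 2*(-¼) = -½ ≈ -0.50000)
p = 5/2 (p = 2 - 1*(-½) = 2 + ½ = 5/2 ≈ 2.5000)
z(o, t) = -3 + 5*o²/2 (z(o, t) = -3 + (o*(5/2))*o = -3 + (5*o/2)*o = -3 + 5*o²/2)
(z(-24, f) + 905)*k(-17, -13) - 1*(-2167487) = ((-3 + (5/2)*(-24)²) + 905)*(-17) - 1*(-2167487) = ((-3 + (5/2)*576) + 905)*(-17) + 2167487 = ((-3 + 1440) + 905)*(-17) + 2167487 = (1437 + 905)*(-17) + 2167487 = 2342*(-17) + 2167487 = -39814 + 2167487 = 2127673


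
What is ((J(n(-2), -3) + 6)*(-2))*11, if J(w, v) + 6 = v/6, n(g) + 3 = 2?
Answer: 11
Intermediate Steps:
n(g) = -1 (n(g) = -3 + 2 = -1)
J(w, v) = -6 + v/6
((J(n(-2), -3) + 6)*(-2))*11 = (((-6 + (⅙)*(-3)) + 6)*(-2))*11 = (((-6 - ½) + 6)*(-2))*11 = ((-13/2 + 6)*(-2))*11 = -½*(-2)*11 = 1*11 = 11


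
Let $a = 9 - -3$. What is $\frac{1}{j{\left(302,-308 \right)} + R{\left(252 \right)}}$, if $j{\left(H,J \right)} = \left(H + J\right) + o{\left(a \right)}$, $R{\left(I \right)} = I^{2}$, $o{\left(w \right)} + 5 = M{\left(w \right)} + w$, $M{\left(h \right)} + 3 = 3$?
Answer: $\frac{1}{63505} \approx 1.5747 \cdot 10^{-5}$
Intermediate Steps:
$a = 12$ ($a = 9 + 3 = 12$)
$M{\left(h \right)} = 0$ ($M{\left(h \right)} = -3 + 3 = 0$)
$o{\left(w \right)} = -5 + w$ ($o{\left(w \right)} = -5 + \left(0 + w\right) = -5 + w$)
$j{\left(H,J \right)} = 7 + H + J$ ($j{\left(H,J \right)} = \left(H + J\right) + \left(-5 + 12\right) = \left(H + J\right) + 7 = 7 + H + J$)
$\frac{1}{j{\left(302,-308 \right)} + R{\left(252 \right)}} = \frac{1}{\left(7 + 302 - 308\right) + 252^{2}} = \frac{1}{1 + 63504} = \frac{1}{63505}$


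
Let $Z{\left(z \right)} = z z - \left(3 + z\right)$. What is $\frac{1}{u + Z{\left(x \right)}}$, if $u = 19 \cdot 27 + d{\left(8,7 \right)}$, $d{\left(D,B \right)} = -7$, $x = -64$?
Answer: $\frac{1}{4663} \approx 0.00021445$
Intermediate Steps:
$u = 506$ ($u = 19 \cdot 27 - 7 = 513 - 7 = 506$)
$Z{\left(z \right)} = -3 + z^{2} - z$ ($Z{\left(z \right)} = z^{2} - \left(3 + z\right) = -3 + z^{2} - z$)
$\frac{1}{u + Z{\left(x \right)}} = \frac{1}{506 - \left(-61 - 4096\right)} = \frac{1}{506 + \left(-3 + 4096 + 64\right)} = \frac{1}{506 + 4157} = \frac{1}{4663}$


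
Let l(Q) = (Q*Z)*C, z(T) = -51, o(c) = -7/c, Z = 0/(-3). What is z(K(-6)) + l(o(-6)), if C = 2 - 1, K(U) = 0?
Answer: -51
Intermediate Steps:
Z = 0 (Z = 0*(-⅓) = 0)
C = 1
l(Q) = 0 (l(Q) = (Q*0)*1 = 0*1 = 0)
z(K(-6)) + l(o(-6)) = -51 + 0 = -51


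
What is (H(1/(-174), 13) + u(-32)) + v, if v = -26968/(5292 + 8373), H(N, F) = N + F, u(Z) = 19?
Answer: 23793541/792570 ≈ 30.021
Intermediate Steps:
H(N, F) = F + N
v = -26968/13665 ≈ -1.9735
(H(1/(-174), 13) + u(-32)) + v = ((13 + 1/(-174)) + 19) - 26968/13665 = ((13 - 1/174) + 19) - 26968/13665 = (2261/174 + 19) - 26968/13665 = 5567/174 - 26968/13665 = 23793541/792570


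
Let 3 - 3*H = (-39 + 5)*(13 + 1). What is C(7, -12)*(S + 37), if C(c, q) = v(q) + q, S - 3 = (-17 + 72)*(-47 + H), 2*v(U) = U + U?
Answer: -149680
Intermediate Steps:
v(U) = U (v(U) = (U + U)/2 = (2*U)/2 = U)
H = 479/3 (H = 1 - (-39 + 5)*(13 + 1)/3 = 1 - (-34)*14/3 = 1 - ⅓*(-476) = 1 + 476/3 = 479/3 ≈ 159.67)
S = 18599/3 (S = 3 + (-17 + 72)*(-47 + 479/3) = 3 + 55*(338/3) = 3 + 18590/3 = 18599/3 ≈ 6199.7)
C(c, q) = 2*q (C(c, q) = q + q = 2*q)
C(7, -12)*(S + 37) = (2*(-12))*(18599/3 + 37) = -24*18710/3 = -149680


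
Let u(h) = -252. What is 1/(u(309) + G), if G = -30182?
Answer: -1/30434 ≈ -3.2858e-5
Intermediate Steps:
1/(u(309) + G) = 1/(-252 - 30182) = 1/(-30434) = -1/30434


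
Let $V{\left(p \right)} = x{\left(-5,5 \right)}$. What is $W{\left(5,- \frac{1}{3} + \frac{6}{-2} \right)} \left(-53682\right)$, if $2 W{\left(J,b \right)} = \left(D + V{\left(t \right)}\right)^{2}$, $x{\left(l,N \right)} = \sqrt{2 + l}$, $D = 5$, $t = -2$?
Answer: $-590502 - 268410 i \sqrt{3} \approx -5.905 \cdot 10^{5} - 4.649 \cdot 10^{5} i$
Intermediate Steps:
$V{\left(p \right)} = i \sqrt{3}$ ($V{\left(p \right)} = \sqrt{2 - 5} = \sqrt{-3} = i \sqrt{3}$)
$W{\left(J,b \right)} = \frac{\left(5 + i \sqrt{3}\right)^{2}}{2}$
$W{\left(5,- \frac{1}{3} + \frac{6}{-2} \right)} \left(-53682\right) = \left(11 + 5 i \sqrt{3}\right) \left(-53682\right) = -590502 - 268410 i \sqrt{3}$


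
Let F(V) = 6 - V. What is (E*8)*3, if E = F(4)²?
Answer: 96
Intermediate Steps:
E = 4 (E = (6 - 1*4)² = (6 - 4)² = 2² = 4)
(E*8)*3 = (4*8)*3 = 32*3 = 96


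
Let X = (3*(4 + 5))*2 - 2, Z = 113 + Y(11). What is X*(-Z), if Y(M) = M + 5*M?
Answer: -9308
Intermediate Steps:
Y(M) = 6*M
Z = 179 (Z = 113 + 6*11 = 113 + 66 = 179)
X = 52 (X = (3*9)*2 - 2 = 27*2 - 2 = 54 - 2 = 52)
X*(-Z) = 52*(-1*179) = 52*(-179) = -9308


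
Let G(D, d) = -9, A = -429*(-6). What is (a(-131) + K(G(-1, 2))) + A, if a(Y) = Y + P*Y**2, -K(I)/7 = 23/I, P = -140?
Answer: -21600712/9 ≈ -2.4001e+6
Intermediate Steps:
A = 2574
K(I) = -161/I
a(Y) = Y - 140*Y**2
(a(-131) + K(G(-1, 2))) + A = (-131*(1 - 140*(-131)) - 161/(-9)) + 2574 = (-131*(1 + 18340) - 161*(-1/9)) + 2574 = (-131*18341 + 161/9) + 2574 = (-2402671 + 161/9) + 2574 = -21623878/9 + 2574 = -21600712/9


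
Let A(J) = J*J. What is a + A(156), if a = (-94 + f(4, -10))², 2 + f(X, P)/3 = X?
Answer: 32080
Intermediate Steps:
A(J) = J²
f(X, P) = -6 + 3*X
a = 7744 (a = (-94 + (-6 + 3*4))² = (-94 + (-6 + 12))² = (-94 + 6)² = (-88)² = 7744)
a + A(156) = 7744 + 156² = 7744 + 24336 = 32080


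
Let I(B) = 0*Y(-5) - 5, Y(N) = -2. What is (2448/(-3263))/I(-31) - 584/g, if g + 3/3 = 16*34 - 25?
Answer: -4129948/4225585 ≈ -0.97737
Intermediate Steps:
g = 518 (g = -1 + (16*34 - 25) = -1 + (544 - 25) = -1 + 519 = 518)
I(B) = -5 (I(B) = 0*(-2) - 5 = 0 - 5 = -5)
(2448/(-3263))/I(-31) - 584/g = (2448/(-3263))/(-5) - 584/518 = (2448*(-1/3263))*(-1/5) - 584*1/518 = -2448/3263*(-1/5) - 292/259 = 2448/16315 - 292/259 = -4129948/4225585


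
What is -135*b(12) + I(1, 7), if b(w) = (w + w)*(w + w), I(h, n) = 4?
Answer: -77756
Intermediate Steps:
b(w) = 4*w**2 (b(w) = (2*w)*(2*w) = 4*w**2)
-135*b(12) + I(1, 7) = -540*12**2 + 4 = -540*144 + 4 = -135*576 + 4 = -77760 + 4 = -77756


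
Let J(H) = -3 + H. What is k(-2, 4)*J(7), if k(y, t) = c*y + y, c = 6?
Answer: -56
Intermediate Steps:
k(y, t) = 7*y (k(y, t) = 6*y + y = 7*y)
k(-2, 4)*J(7) = (7*(-2))*(-3 + 7) = -14*4 = -56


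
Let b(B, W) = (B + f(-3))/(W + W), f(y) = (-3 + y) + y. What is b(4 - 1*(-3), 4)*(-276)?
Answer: 69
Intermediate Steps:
f(y) = -3 + 2*y
b(B, W) = (-9 + B)/(2*W) (b(B, W) = (B + (-3 + 2*(-3)))/(W + W) = (B + (-3 - 6))/((2*W)) = (B - 9)*(1/(2*W)) = (-9 + B)*(1/(2*W)) = (-9 + B)/(2*W))
b(4 - 1*(-3), 4)*(-276) = ((½)*(-9 + (4 - 1*(-3)))/4)*(-276) = ((½)*(¼)*(-9 + (4 + 3)))*(-276) = ((½)*(¼)*(-9 + 7))*(-276) = ((½)*(¼)*(-2))*(-276) = -¼*(-276) = 69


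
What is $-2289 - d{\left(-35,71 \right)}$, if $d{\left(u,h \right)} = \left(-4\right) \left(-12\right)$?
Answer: $-2337$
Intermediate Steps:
$d{\left(u,h \right)} = 48$
$-2289 - d{\left(-35,71 \right)} = -2289 - 48 = -2337$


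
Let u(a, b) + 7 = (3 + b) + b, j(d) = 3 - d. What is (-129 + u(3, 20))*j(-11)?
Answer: -1302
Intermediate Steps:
u(a, b) = -4 + 2*b (u(a, b) = -7 + ((3 + b) + b) = -7 + (3 + 2*b) = -4 + 2*b)
(-129 + u(3, 20))*j(-11) = (-129 + (-4 + 2*20))*(3 - 1*(-11)) = (-129 + (-4 + 40))*(3 + 11) = (-129 + 36)*14 = -93*14 = -1302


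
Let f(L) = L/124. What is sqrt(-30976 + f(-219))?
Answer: I*sqrt(119078533)/62 ≈ 176.01*I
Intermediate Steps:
f(L) = L/124 (f(L) = L*(1/124) = L/124)
sqrt(-30976 + f(-219)) = sqrt(-30976 + (1/124)*(-219)) = sqrt(-30976 - 219/124) = sqrt(-3841243/124) = I*sqrt(119078533)/62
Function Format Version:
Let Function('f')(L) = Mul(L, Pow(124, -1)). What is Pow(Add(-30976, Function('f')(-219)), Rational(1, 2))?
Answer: Mul(Rational(1, 62), I, Pow(119078533, Rational(1, 2))) ≈ Mul(176.01, I)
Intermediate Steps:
Function('f')(L) = Mul(Rational(1, 124), L) (Function('f')(L) = Mul(L, Rational(1, 124)) = Mul(Rational(1, 124), L))
Pow(Add(-30976, Function('f')(-219)), Rational(1, 2)) = Pow(Add(-30976, Mul(Rational(1, 124), -219)), Rational(1, 2)) = Pow(Add(-30976, Rational(-219, 124)), Rational(1, 2)) = Pow(Rational(-3841243, 124), Rational(1, 2)) = Mul(Rational(1, 62), I, Pow(119078533, Rational(1, 2)))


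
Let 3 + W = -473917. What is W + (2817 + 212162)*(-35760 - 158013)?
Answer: -41657599687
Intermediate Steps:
W = -473920 (W = -3 - 473917 = -473920)
W + (2817 + 212162)*(-35760 - 158013) = -473920 + (2817 + 212162)*(-35760 - 158013) = -473920 + 214979*(-193773) = -473920 - 41657125767 = -41657599687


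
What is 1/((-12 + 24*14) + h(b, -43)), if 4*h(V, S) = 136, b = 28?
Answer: 1/358 ≈ 0.0027933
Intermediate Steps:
h(V, S) = 34 (h(V, S) = (¼)*136 = 34)
1/((-12 + 24*14) + h(b, -43)) = 1/((-12 + 24*14) + 34) = 1/((-12 + 336) + 34) = 1/(324 + 34) = 1/358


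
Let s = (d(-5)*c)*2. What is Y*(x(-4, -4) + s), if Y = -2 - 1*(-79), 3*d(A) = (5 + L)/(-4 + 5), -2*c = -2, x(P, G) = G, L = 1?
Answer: 0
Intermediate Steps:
c = 1 (c = -½*(-2) = 1)
d(A) = 2 (d(A) = ((5 + 1)/(-4 + 5))/3 = (6/1)/3 = (6*1)/3 = (⅓)*6 = 2)
Y = 77 (Y = -2 + 79 = 77)
s = 4 (s = (2*1)*2 = 2*2 = 4)
Y*(x(-4, -4) + s) = 77*(-4 + 4) = 77*0 = 0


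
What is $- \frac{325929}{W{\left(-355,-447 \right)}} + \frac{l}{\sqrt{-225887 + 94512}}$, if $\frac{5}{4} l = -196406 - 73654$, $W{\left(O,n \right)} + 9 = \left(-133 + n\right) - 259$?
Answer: $\frac{325929}{848} + \frac{216048 i \sqrt{5255}}{26275} \approx 384.35 + 596.07 i$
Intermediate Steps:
$W{\left(O,n \right)} = -401 + n$ ($W{\left(O,n \right)} = -9 + \left(\left(-133 + n\right) - 259\right) = -9 + \left(-392 + n\right) = -401 + n$)
$l = -216048$ ($l = \frac{4 \left(-196406 - 73654\right)}{5} = \frac{4}{5} \left(-270060\right) = -216048$)
$- \frac{325929}{W{\left(-355,-447 \right)}} + \frac{l}{\sqrt{-225887 + 94512}} = - \frac{325929}{-401 - 447} - \frac{216048}{\sqrt{-225887 + 94512}} = - \frac{325929}{-848} - \frac{216048}{\sqrt{-131375}} = \left(-325929\right) \left(- \frac{1}{848}\right) - \frac{216048}{5 i \sqrt{5255}} = \frac{325929}{848} - 216048 \left(- \frac{i \sqrt{5255}}{26275}\right) = \frac{325929}{848} + \frac{216048 i \sqrt{5255}}{26275}$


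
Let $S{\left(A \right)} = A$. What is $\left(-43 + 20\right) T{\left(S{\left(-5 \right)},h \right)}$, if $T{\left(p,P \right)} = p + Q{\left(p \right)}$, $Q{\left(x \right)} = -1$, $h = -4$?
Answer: $138$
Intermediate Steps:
$T{\left(p,P \right)} = -1 + p$ ($T{\left(p,P \right)} = p - 1 = -1 + p$)
$\left(-43 + 20\right) T{\left(S{\left(-5 \right)},h \right)} = \left(-43 + 20\right) \left(-1 - 5\right) = \left(-23\right) \left(-6\right) = 138$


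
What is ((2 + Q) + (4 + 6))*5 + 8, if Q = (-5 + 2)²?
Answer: 113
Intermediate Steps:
Q = 9 (Q = (-3)² = 9)
((2 + Q) + (4 + 6))*5 + 8 = ((2 + 9) + (4 + 6))*5 + 8 = (11 + 10)*5 + 8 = 21*5 + 8 = 105 + 8 = 113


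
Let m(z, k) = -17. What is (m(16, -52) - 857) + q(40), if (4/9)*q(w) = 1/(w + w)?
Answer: -279671/320 ≈ -873.97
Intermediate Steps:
q(w) = 9/(8*w) (q(w) = 9/(4*(w + w)) = 9/(4*((2*w))) = 9*(1/(2*w))/4 = 9/(8*w))
(m(16, -52) - 857) + q(40) = (-17 - 857) + (9/8)/40 = -874 + (9/8)*(1/40) = -874 + 9/320 = -279671/320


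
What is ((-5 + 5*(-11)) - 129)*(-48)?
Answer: 9072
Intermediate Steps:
((-5 + 5*(-11)) - 129)*(-48) = ((-5 - 55) - 129)*(-48) = (-60 - 129)*(-48) = -189*(-48) = 9072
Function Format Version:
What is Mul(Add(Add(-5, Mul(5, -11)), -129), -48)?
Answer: 9072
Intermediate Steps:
Mul(Add(Add(-5, Mul(5, -11)), -129), -48) = Mul(Add(Add(-5, -55), -129), -48) = Mul(Add(-60, -129), -48) = Mul(-189, -48) = 9072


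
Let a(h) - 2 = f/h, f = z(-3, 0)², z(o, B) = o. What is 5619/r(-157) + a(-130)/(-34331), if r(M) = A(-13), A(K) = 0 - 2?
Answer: -6269441518/2231515 ≈ -2809.5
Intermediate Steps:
f = 9 (f = (-3)² = 9)
a(h) = 2 + 9/h
A(K) = -2
r(M) = -2
5619/r(-157) + a(-130)/(-34331) = 5619/(-2) + (2 + 9/(-130))/(-34331) = 5619*(-½) + (2 + 9*(-1/130))*(-1/34331) = -5619/2 + (2 - 9/130)*(-1/34331) = -5619/2 + (251/130)*(-1/34331) = -5619/2 - 251/4463030 = -6269441518/2231515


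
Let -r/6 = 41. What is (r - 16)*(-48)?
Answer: 12576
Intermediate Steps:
r = -246 (r = -6*41 = -246)
(r - 16)*(-48) = (-246 - 16)*(-48) = -262*(-48) = 12576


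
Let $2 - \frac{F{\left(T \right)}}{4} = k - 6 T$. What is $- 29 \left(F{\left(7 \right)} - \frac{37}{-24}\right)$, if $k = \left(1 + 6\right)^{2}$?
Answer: $\frac{12847}{24} \approx 535.29$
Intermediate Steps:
$k = 49$ ($k = 7^{2} = 49$)
$F{\left(T \right)} = -188 + 24 T$ ($F{\left(T \right)} = 8 - 4 \left(49 - 6 T\right) = 8 + \left(-196 + 24 T\right) = -188 + 24 T$)
$- 29 \left(F{\left(7 \right)} - \frac{37}{-24}\right) = - 29 \left(\left(-188 + 24 \cdot 7\right) - \frac{37}{-24}\right) = - 29 \left(\left(-188 + 168\right) - - \frac{37}{24}\right) = - 29 \left(-20 + \frac{37}{24}\right) = \left(-29\right) \left(- \frac{443}{24}\right) = \frac{12847}{24}$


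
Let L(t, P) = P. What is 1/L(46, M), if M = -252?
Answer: -1/252 ≈ -0.0039683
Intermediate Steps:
1/L(46, M) = 1/(-252) = -1/252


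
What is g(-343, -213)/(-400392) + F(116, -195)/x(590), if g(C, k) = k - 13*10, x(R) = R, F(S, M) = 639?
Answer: 128026429/118115640 ≈ 1.0839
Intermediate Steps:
g(C, k) = -130 + k (g(C, k) = k - 130 = -130 + k)
g(-343, -213)/(-400392) + F(116, -195)/x(590) = (-130 - 213)/(-400392) + 639/590 = -343*(-1/400392) + 639*(1/590) = 343/400392 + 639/590 = 128026429/118115640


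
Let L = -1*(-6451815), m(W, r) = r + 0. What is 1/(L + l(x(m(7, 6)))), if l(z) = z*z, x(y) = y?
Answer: 1/6451851 ≈ 1.5499e-7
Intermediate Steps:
m(W, r) = r
l(z) = z**2
L = 6451815
1/(L + l(x(m(7, 6)))) = 1/(6451815 + 6**2) = 1/(6451815 + 36) = 1/6451851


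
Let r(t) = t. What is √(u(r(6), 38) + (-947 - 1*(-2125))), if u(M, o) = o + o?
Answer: √1254 ≈ 35.412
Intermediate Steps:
u(M, o) = 2*o
√(u(r(6), 38) + (-947 - 1*(-2125))) = √(2*38 + (-947 - 1*(-2125))) = √(76 + (-947 + 2125)) = √(76 + 1178) = √1254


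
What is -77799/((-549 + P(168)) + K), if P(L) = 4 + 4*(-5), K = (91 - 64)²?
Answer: -77799/164 ≈ -474.38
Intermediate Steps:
K = 729 (K = 27² = 729)
P(L) = -16 (P(L) = 4 - 20 = -16)
-77799/((-549 + P(168)) + K) = -77799/((-549 - 16) + 729) = -77799/(-565 + 729) = -77799/164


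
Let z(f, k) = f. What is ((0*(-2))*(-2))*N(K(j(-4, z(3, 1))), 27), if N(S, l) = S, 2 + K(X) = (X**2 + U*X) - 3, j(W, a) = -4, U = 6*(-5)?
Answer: 0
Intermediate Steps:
U = -30
K(X) = -5 + X**2 - 30*X (K(X) = -2 + ((X**2 - 30*X) - 3) = -2 + (-3 + X**2 - 30*X) = -5 + X**2 - 30*X)
((0*(-2))*(-2))*N(K(j(-4, z(3, 1))), 27) = ((0*(-2))*(-2))*(-5 + (-4)**2 - 30*(-4)) = (0*(-2))*(-5 + 16 + 120) = 0*131 = 0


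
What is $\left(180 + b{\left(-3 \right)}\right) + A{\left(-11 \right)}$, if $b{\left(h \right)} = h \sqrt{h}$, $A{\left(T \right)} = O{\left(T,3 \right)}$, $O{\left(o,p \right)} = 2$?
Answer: $182 - 3 i \sqrt{3} \approx 182.0 - 5.1962 i$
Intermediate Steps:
$A{\left(T \right)} = 2$
$b{\left(h \right)} = h^{\frac{3}{2}}$
$\left(180 + b{\left(-3 \right)}\right) + A{\left(-11 \right)} = \left(180 + \left(-3\right)^{\frac{3}{2}}\right) + 2 = \left(180 - 3 i \sqrt{3}\right) + 2 = 182 - 3 i \sqrt{3}$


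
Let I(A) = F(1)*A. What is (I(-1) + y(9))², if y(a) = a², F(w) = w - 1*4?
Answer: 7056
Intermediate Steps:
F(w) = -4 + w (F(w) = w - 4 = -4 + w)
I(A) = -3*A (I(A) = (-4 + 1)*A = -3*A)
(I(-1) + y(9))² = (-3*(-1) + 9²)² = (3 + 81)² = 84² = 7056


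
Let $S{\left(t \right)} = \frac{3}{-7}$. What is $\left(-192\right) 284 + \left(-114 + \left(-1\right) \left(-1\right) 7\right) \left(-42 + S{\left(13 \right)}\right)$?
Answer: $- \frac{349917}{7} \approx -49988.0$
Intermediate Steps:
$S{\left(t \right)} = - \frac{3}{7}$ ($S{\left(t \right)} = 3 \left(- \frac{1}{7}\right) = - \frac{3}{7}$)
$\left(-192\right) 284 + \left(-114 + \left(-1\right) \left(-1\right) 7\right) \left(-42 + S{\left(13 \right)}\right) = \left(-192\right) 284 + \left(-114 + \left(-1\right) \left(-1\right) 7\right) \left(-42 - \frac{3}{7}\right) = -54528 + \left(-114 + 1 \cdot 7\right) \left(- \frac{297}{7}\right) = -54528 + \left(-114 + 7\right) \left(- \frac{297}{7}\right) = -54528 - - \frac{31779}{7} = -54528 + \frac{31779}{7} = - \frac{349917}{7}$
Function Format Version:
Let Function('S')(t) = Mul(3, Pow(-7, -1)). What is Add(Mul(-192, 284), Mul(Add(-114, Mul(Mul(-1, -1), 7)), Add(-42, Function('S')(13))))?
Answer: Rational(-349917, 7) ≈ -49988.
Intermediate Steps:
Function('S')(t) = Rational(-3, 7) (Function('S')(t) = Mul(3, Rational(-1, 7)) = Rational(-3, 7))
Add(Mul(-192, 284), Mul(Add(-114, Mul(Mul(-1, -1), 7)), Add(-42, Function('S')(13)))) = Add(Mul(-192, 284), Mul(Add(-114, Mul(Mul(-1, -1), 7)), Add(-42, Rational(-3, 7)))) = Add(-54528, Mul(Add(-114, Mul(1, 7)), Rational(-297, 7))) = Add(-54528, Mul(Add(-114, 7), Rational(-297, 7))) = Add(-54528, Mul(-107, Rational(-297, 7))) = Add(-54528, Rational(31779, 7)) = Rational(-349917, 7)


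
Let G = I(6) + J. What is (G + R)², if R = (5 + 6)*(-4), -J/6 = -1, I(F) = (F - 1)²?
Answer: 169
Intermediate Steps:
I(F) = (-1 + F)²
J = 6 (J = -6*(-1) = 6)
R = -44 (R = 11*(-4) = -44)
G = 31 (G = (-1 + 6)² + 6 = 5² + 6 = 25 + 6 = 31)
(G + R)² = (31 - 44)² = (-13)² = 169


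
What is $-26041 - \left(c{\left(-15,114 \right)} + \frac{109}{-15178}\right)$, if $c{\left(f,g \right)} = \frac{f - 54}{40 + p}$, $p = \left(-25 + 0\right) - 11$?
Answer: $- \frac{789976737}{30356} \approx -26024.0$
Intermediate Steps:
$p = -36$ ($p = -25 - 11 = -36$)
$c{\left(f,g \right)} = - \frac{27}{2} + \frac{f}{4}$ ($c{\left(f,g \right)} = \frac{f - 54}{40 - 36} = \frac{-54 + f}{4} = \left(-54 + f\right) \frac{1}{4} = - \frac{27}{2} + \frac{f}{4}$)
$-26041 - \left(c{\left(-15,114 \right)} + \frac{109}{-15178}\right) = -26041 - \left(\left(- \frac{27}{2} + \frac{1}{4} \left(-15\right)\right) + \frac{109}{-15178}\right) = -26041 - \left(\left(- \frac{27}{2} - \frac{15}{4}\right) + 109 \left(- \frac{1}{15178}\right)\right) = -26041 - \left(- \frac{69}{4} - \frac{109}{15178}\right) = -26041 - - \frac{523859}{30356} = -26041 + \frac{523859}{30356} = - \frac{789976737}{30356}$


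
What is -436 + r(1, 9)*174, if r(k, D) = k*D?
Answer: 1130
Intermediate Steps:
r(k, D) = D*k
-436 + r(1, 9)*174 = -436 + (9*1)*174 = -436 + 9*174 = -436 + 1566 = 1130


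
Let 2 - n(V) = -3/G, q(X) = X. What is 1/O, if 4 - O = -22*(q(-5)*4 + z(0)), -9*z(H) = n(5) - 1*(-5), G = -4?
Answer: -18/8123 ≈ -0.0022159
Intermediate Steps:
n(V) = 5/4 (n(V) = 2 - (-3)/(-4) = 2 - (-3)*(-1)/4 = 2 - 1*3/4 = 2 - 3/4 = 5/4)
z(H) = -25/36 (z(H) = -(5/4 - 1*(-5))/9 = -(5/4 + 5)/9 = -1/9*25/4 = -25/36)
O = -8123/18 (O = 4 - (-22)*(-5*4 - 25/36) = 4 - (-22)*(-20 - 25/36) = 4 - (-22)*(-745)/36 = 4 - 1*8195/18 = 4 - 8195/18 = -8123/18 ≈ -451.28)
1/O = 1/(-8123/18) = -18/8123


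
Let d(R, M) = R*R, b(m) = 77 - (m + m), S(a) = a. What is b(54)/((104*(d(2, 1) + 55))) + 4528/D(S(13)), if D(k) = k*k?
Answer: 2136813/79768 ≈ 26.788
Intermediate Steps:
b(m) = 77 - 2*m
d(R, M) = R²
D(k) = k²
b(54)/((104*(d(2, 1) + 55))) + 4528/D(S(13)) = (77 - 2*54)/((104*(2² + 55))) + 4528/(13²) = (77 - 108)/((104*(4 + 55))) + 4528/169 = -31/(104*59) + 4528*(1/169) = -31/6136 + 4528/169 = 2136813/79768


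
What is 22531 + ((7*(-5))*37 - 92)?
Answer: 21144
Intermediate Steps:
22531 + ((7*(-5))*37 - 92) = 22531 + (-35*37 - 92) = 22531 + (-1295 - 92) = 22531 - 1387 = 21144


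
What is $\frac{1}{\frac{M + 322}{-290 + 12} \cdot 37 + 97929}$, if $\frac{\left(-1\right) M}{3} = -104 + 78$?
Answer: $\frac{139}{13604731} \approx 1.0217 \cdot 10^{-5}$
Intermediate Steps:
$M = 78$ ($M = - 3 \left(-104 + 78\right) = \left(-3\right) \left(-26\right) = 78$)
$\frac{1}{\frac{M + 322}{-290 + 12} \cdot 37 + 97929} = \frac{1}{\frac{78 + 322}{-290 + 12} \cdot 37 + 97929} = \frac{1}{\frac{400}{-278} \cdot 37 + 97929} = \frac{1}{400 \left(- \frac{1}{278}\right) 37 + 97929} = \frac{1}{\left(- \frac{200}{139}\right) 37 + 97929} = \frac{1}{- \frac{7400}{139} + 97929} = \frac{1}{\frac{13604731}{139}} = \frac{139}{13604731}$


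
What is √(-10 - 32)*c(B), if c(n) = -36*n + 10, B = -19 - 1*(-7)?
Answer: 442*I*√42 ≈ 2864.5*I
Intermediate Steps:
B = -12 (B = -19 + 7 = -12)
c(n) = 10 - 36*n
√(-10 - 32)*c(B) = √(-10 - 32)*(10 - 36*(-12)) = √(-42)*(10 + 432) = (I*√42)*442 = 442*I*√42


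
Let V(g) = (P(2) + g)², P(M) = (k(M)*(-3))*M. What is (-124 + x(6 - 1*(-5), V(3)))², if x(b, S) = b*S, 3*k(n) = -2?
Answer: 172225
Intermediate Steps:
k(n) = -⅔ (k(n) = (⅓)*(-2) = -⅔)
P(M) = 2*M (P(M) = (-⅔*(-3))*M = 2*M)
V(g) = (4 + g)² (V(g) = (2*2 + g)² = (4 + g)²)
x(b, S) = S*b
(-124 + x(6 - 1*(-5), V(3)))² = (-124 + (4 + 3)²*(6 - 1*(-5)))² = (-124 + 7²*(6 + 5))² = (-124 + 49*11)² = (-124 + 539)² = 415² = 172225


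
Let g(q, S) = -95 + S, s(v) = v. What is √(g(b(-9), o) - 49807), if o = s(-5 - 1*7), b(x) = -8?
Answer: 3*I*√5546 ≈ 223.41*I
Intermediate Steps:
o = -12 (o = -5 - 1*7 = -5 - 7 = -12)
√(g(b(-9), o) - 49807) = √((-95 - 12) - 49807) = √(-107 - 49807) = √(-49914) = 3*I*√5546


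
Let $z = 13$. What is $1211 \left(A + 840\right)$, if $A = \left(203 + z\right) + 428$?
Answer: $1797124$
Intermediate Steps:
$A = 644$ ($A = \left(203 + 13\right) + 428 = 216 + 428 = 644$)
$1211 \left(A + 840\right) = 1211 \left(644 + 840\right) = 1211 \cdot 1484 = 1797124$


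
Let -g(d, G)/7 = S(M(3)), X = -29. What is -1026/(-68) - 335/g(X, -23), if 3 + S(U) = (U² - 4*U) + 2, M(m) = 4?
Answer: -7799/238 ≈ -32.769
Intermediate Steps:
S(U) = -1 + U² - 4*U (S(U) = -3 + ((U² - 4*U) + 2) = -3 + (2 + U² - 4*U) = -1 + U² - 4*U)
g(d, G) = 7 (g(d, G) = -7*(-1 + 4² - 4*4) = -7*(-1 + 16 - 16) = -7*(-1) = 7)
-1026/(-68) - 335/g(X, -23) = -1026/(-68) - 335/7 = -1026*(-1/68) - 335/7 = 513/34 - 1*335/7 = 513/34 - 335/7 = -7799/238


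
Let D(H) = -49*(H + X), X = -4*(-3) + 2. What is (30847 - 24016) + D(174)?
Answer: -2381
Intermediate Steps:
X = 14 (X = 12 + 2 = 14)
D(H) = -686 - 49*H (D(H) = -49*(H + 14) = -49*(14 + H) = -686 - 49*H)
(30847 - 24016) + D(174) = (30847 - 24016) + (-686 - 49*174) = 6831 + (-686 - 8526) = 6831 - 9212 = -2381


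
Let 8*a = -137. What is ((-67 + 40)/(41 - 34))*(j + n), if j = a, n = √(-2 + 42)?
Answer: 3699/56 - 54*√10/7 ≈ 41.659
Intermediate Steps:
a = -137/8 (a = (⅛)*(-137) = -137/8 ≈ -17.125)
n = 2*√10 (n = √40 = 2*√10 ≈ 6.3246)
j = -137/8 ≈ -17.125
((-67 + 40)/(41 - 34))*(j + n) = ((-67 + 40)/(41 - 34))*(-137/8 + 2*√10) = (-27/7)*(-137/8 + 2*√10) = (-27*⅐)*(-137/8 + 2*√10) = -27*(-137/8 + 2*√10)/7 = 3699/56 - 54*√10/7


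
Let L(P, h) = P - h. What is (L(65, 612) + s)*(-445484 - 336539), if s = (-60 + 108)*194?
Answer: -6854431595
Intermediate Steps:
s = 9312 (s = 48*194 = 9312)
(L(65, 612) + s)*(-445484 - 336539) = ((65 - 1*612) + 9312)*(-445484 - 336539) = ((65 - 612) + 9312)*(-782023) = (-547 + 9312)*(-782023) = 8765*(-782023) = -6854431595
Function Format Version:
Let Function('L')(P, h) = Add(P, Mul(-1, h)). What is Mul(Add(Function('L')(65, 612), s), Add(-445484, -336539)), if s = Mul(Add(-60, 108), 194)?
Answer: -6854431595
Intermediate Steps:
s = 9312 (s = Mul(48, 194) = 9312)
Mul(Add(Function('L')(65, 612), s), Add(-445484, -336539)) = Mul(Add(Add(65, Mul(-1, 612)), 9312), Add(-445484, -336539)) = Mul(Add(Add(65, -612), 9312), -782023) = Mul(Add(-547, 9312), -782023) = Mul(8765, -782023) = -6854431595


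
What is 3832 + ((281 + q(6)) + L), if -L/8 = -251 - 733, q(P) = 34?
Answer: 12019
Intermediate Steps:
L = 7872 (L = -8*(-251 - 733) = -8*(-984) = 7872)
3832 + ((281 + q(6)) + L) = 3832 + ((281 + 34) + 7872) = 3832 + (315 + 7872) = 3832 + 8187 = 12019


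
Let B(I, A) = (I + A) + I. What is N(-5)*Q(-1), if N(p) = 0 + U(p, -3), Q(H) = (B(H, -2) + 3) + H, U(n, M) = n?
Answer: 10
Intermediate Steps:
B(I, A) = A + 2*I (B(I, A) = (A + I) + I = A + 2*I)
Q(H) = 1 + 3*H (Q(H) = ((-2 + 2*H) + 3) + H = (1 + 2*H) + H = 1 + 3*H)
N(p) = p (N(p) = 0 + p = p)
N(-5)*Q(-1) = -5*(1 + 3*(-1)) = -5*(1 - 3) = -5*(-2) = 10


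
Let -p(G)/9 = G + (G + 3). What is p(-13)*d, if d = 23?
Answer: 4761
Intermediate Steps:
p(G) = -27 - 18*G (p(G) = -9*(G + (G + 3)) = -9*(G + (3 + G)) = -9*(3 + 2*G) = -27 - 18*G)
p(-13)*d = (-27 - 18*(-13))*23 = (-27 + 234)*23 = 207*23 = 4761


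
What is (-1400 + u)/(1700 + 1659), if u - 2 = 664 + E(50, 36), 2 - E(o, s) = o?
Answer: -782/3359 ≈ -0.23281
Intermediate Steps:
E(o, s) = 2 - o
u = 618 (u = 2 + (664 + (2 - 1*50)) = 2 + (664 + (2 - 50)) = 2 + (664 - 48) = 2 + 616 = 618)
(-1400 + u)/(1700 + 1659) = (-1400 + 618)/(1700 + 1659) = -782/3359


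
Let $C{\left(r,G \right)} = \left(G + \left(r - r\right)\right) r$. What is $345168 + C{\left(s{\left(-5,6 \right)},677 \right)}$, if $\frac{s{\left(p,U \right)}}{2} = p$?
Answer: $338398$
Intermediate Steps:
$s{\left(p,U \right)} = 2 p$
$C{\left(r,G \right)} = G r$ ($C{\left(r,G \right)} = \left(G + 0\right) r = G r$)
$345168 + C{\left(s{\left(-5,6 \right)},677 \right)} = 345168 + 677 \cdot 2 \left(-5\right) = 345168 + 677 \left(-10\right) = 345168 - 6770 = 338398$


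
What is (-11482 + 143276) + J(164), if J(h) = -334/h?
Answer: 10806941/82 ≈ 1.3179e+5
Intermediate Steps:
(-11482 + 143276) + J(164) = (-11482 + 143276) - 334/164 = 131794 - 334*1/164 = 131794 - 167/82 = 10806941/82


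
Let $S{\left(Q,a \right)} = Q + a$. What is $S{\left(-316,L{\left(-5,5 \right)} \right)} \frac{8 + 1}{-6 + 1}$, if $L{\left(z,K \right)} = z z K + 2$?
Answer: $\frac{1701}{5} \approx 340.2$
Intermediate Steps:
$L{\left(z,K \right)} = 2 + K z^{2}$ ($L{\left(z,K \right)} = z^{2} K + 2 = K z^{2} + 2 = 2 + K z^{2}$)
$S{\left(-316,L{\left(-5,5 \right)} \right)} \frac{8 + 1}{-6 + 1} = \left(-316 + \left(2 + 5 \left(-5\right)^{2}\right)\right) \frac{8 + 1}{-6 + 1} = \left(-316 + \left(2 + 5 \cdot 25\right)\right) \frac{9}{-5} = \left(-316 + \left(2 + 125\right)\right) 9 \left(- \frac{1}{5}\right) = \left(-316 + 127\right) \left(- \frac{9}{5}\right) = \left(-189\right) \left(- \frac{9}{5}\right) = \frac{1701}{5}$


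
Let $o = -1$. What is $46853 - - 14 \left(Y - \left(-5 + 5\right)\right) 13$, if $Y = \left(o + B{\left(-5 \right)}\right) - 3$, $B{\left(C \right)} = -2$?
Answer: $45761$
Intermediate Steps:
$Y = -6$ ($Y = \left(-1 - 2\right) - 3 = -3 - 3 = -6$)
$46853 - - 14 \left(Y - \left(-5 + 5\right)\right) 13 = 46853 - - 14 \left(-6 - \left(-5 + 5\right)\right) 13 = 46853 - - 14 \left(-6 - 0\right) 13 = 46853 - - 14 \left(-6 + 0\right) 13 = 46853 - \left(-14\right) \left(-6\right) 13 = 46853 - 84 \cdot 13 = 46853 - 1092 = 45761$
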